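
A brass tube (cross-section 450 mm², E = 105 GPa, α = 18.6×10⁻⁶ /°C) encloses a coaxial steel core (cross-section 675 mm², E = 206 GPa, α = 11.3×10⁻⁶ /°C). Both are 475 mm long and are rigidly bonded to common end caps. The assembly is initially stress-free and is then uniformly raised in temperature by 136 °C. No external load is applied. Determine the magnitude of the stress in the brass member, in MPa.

σ ≈ 77.8 MPa (compressive)

The brass has the larger α, so on heating it would change length more than the steel if both were free. The rigid plates force a common final length, so the brass is put into compression and the steel into tension, with equal and opposite forces P (no external load).
Equating the net (thermal + elastic) strains gives |α₁ − α₂|·ΔT = P·[1/(A₁E₁) + 1/(A₂E₂)].
|α₁ − α₂|·ΔT = 7.3×10⁻⁶ × 136 = 0.0009928.
1/(A₁E₁) + 1/(A₂E₂) = 1/(450×105×10³) + 1/(675×206×10³) = 2.836×10⁻⁸ N⁻¹.
P = 0.0009928 / 2.836×10⁻⁸ = 35010 N = 35.01 kN.
σ_{brass} = P/A₁ = 35010/450 = 77.81 MPa, compressive.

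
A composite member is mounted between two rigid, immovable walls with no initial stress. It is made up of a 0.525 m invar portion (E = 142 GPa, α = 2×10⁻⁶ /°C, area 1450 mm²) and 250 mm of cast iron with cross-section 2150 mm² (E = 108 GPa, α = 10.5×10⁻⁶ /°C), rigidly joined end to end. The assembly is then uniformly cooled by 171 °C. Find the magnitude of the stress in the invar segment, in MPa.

σ ≈ 120 MPa (tensile)

If the supports were absent, the total length change would be Σ αᵢΔT Lᵢ = 2×10⁻⁶×171×525 + 10.5×10⁻⁶×171×250 = 0.6284 mm.
Since the ends are fixed, an axial force P builds up, equal in every segment, with P · Σ Lᵢ/(AᵢEᵢ) = δ_free.
The series flexibility is Σ Lᵢ/(AᵢEᵢ) = 525/(1450×142×10³) + 250/(2150×108×10³) = 3.626×10⁻⁶ mm/N.
So P = 0.6284 / 3.626×10⁻⁶ = 173.3 kN, tensile.
σ_{invar} = P / A = 173300 / 1450 = 119.5 MPa.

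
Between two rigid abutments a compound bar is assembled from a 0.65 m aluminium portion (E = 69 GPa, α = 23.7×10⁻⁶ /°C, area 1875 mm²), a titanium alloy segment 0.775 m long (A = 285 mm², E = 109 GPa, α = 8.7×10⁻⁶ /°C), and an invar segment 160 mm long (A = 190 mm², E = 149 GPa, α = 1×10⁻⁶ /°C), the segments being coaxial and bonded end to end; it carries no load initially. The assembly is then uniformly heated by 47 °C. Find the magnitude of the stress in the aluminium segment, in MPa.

σ ≈ 15.7 MPa (compressive)

With the walls removed the bar would change length by δ_free = Σ αᵢΔT Lᵢ = 23.7×10⁻⁶×47×650 + 8.7×10⁻⁶×47×775 + 1×10⁻⁶×47×160 = 1.048 mm.
The walls prevent any net length change, so an axial force P (same in every segment) develops. Compatibility: P · Σ Lᵢ/(AᵢEᵢ) = δ_free.
Σ Lᵢ/(AᵢEᵢ) = 650/(1875×69×10³) + 775/(285×109×10³) + 160/(190×149×10³) = 3.562×10⁻⁵ mm/N.
P = 1.048 / 3.562×10⁻⁵ = 29430 N = 29.43 kN, compressive.
σ_{aluminium} = P / A = 29430 / 1875 = 15.7 MPa.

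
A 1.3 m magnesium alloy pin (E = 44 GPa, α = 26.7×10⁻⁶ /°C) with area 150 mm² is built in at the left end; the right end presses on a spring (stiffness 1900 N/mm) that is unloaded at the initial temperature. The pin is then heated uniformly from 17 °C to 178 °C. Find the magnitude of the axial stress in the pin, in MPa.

The unrestrained thermal change is αΔT L = 26.7×10⁻⁶ × 161 × 1300 = 5.588 mm.
With a force P in the spring, the elastic change of the pin is PL/(AE) and that of the spring is P/k; compatibility requires their sum to equal δ_free.
P [ L/(AE) + 1/k ] = δ_free → P [ 1300/(150×44×10³) + 1/(1900) ] = 5.588.
P = 5.588 / 0.0007233 = 7726 N.
σ = P/A = 7726/150 = 51.51 MPa.

σ ≈ 51.5 MPa (compressive)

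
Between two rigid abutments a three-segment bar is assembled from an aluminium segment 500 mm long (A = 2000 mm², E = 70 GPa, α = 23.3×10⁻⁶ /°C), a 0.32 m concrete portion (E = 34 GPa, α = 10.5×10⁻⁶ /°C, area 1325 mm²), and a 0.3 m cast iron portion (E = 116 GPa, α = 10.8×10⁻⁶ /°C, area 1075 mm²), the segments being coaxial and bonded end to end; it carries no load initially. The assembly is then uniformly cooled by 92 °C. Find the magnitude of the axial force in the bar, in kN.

P ≈ 128 kN (tensile)

If the supports were absent, the total length change would be Σ αᵢΔT Lᵢ = 23.3×10⁻⁶×92×500 + 10.5×10⁻⁶×92×320 + 10.8×10⁻⁶×92×300 = 1.679 mm.
Since the ends are fixed, an axial force P builds up, equal in every segment, with P · Σ Lᵢ/(AᵢEᵢ) = δ_free.
The series flexibility is Σ Lᵢ/(AᵢEᵢ) = 500/(2000×70×10³) + 320/(1325×34×10³) + 300/(1075×116×10³) = 1.308×10⁻⁵ mm/N.
So P = 1.679 / 1.308×10⁻⁵ = 128.4 kN, tensile.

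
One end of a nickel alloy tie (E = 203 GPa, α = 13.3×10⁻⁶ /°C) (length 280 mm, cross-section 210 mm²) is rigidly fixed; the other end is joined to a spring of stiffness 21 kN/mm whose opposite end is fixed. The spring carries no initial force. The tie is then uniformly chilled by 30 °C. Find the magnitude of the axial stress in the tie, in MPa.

Free thermal contraction: δ_free = αΔT L = 13.3×10⁻⁶ × 30 × 280 = 0.1117 mm.
With a force P in the spring, the elastic change of the tie is PL/(AE) and that of the spring is P/k; compatibility requires their sum to equal δ_free.
P [ L/(AE) + 1/k ] = δ_free → P [ 280/(210×203×10³) + 1/(21×10³) ] = 0.1117.
P = 0.1117 / 5.419×10⁻⁵ = 2062 N.
σ = P/A = 2062/210 = 9.818 MPa.

σ ≈ 9.82 MPa (tensile)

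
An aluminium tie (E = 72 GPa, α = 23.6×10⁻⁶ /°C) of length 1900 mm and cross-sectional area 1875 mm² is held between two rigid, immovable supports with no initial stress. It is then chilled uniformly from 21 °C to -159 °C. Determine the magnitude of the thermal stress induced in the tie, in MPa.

The supports are rigid, so the total axial strain is zero. The restrained thermal strain is ε = αΔT = 23.6×10⁻⁶ × 180 = 4248×10⁻⁶.
The stress required to suppress this strain is σ = Eε = 72×10³ × 4248×10⁻⁶ = 305.9 MPa, tensile since the tie is trying to contract.

σ ≈ 306 MPa (tensile)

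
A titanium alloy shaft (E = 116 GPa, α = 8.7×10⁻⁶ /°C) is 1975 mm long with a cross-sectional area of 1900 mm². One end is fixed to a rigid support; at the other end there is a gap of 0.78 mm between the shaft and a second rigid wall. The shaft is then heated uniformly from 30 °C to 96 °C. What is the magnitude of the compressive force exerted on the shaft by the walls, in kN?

If the wall were absent the shaft would grow by αΔT L = 8.7×10⁻⁶ × 66 × 1975 = 1.134 mm.
This exceeds the 0.78 mm gap, so the wall pushes back. The portion of expansion that must be recovered elastically is δ_free − gap = 1.134 − 0.78 = 0.354 mm.
Compatibility: PL/(AE) = 0.354 mm, so σ = P/A = E × (0.354/1975) = 20.79 MPa.
Force on the wall = σA = 20.79 × 1900 mm² = 39.51 kN.

P ≈ 39.5 kN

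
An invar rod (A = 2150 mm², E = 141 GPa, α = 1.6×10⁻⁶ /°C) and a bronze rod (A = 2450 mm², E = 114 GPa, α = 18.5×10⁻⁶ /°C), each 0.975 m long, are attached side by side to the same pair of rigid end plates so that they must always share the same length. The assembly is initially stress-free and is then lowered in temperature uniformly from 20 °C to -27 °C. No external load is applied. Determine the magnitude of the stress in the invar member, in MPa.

The bronze has the larger α, so on cooling it would change length more than the invar if both were free. The rigid plates force a common final length, so the bronze is put into tension and the invar into compression, with equal and opposite forces P (no external load).
Equating the net (thermal + elastic) strains gives |α₁ − α₂|·ΔT = P·[1/(A₁E₁) + 1/(A₂E₂)].
|α₁ − α₂|·ΔT = 16.9×10⁻⁶ × 47 = 0.0007943.
1/(A₁E₁) + 1/(A₂E₂) = 1/(2150×141×10³) + 1/(2450×114×10³) = 6.879×10⁻⁹ N⁻¹.
P = 0.0007943 / 6.879×10⁻⁹ = 115500 N = 115.5 kN.
σ_{invar} = P/A₁ = 115500/2150 = 53.71 MPa, compressive.

σ ≈ 53.7 MPa (compressive)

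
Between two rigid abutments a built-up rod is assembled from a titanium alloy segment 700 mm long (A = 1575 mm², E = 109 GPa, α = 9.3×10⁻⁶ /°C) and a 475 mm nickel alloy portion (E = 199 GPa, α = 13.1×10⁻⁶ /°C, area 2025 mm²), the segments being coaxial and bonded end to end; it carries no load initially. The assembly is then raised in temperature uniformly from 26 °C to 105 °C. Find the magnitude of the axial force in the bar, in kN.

If the supports were absent, the total length change would be Σ αᵢΔT Lᵢ = 9.3×10⁻⁶×79×700 + 13.1×10⁻⁶×79×475 = 1.006 mm.
Since the ends are fixed, an axial force P builds up, equal in every segment, with P · Σ Lᵢ/(AᵢEᵢ) = δ_free.
Σ Lᵢ/(AᵢEᵢ) = 700/(1575×109×10³) + 475/(2025×199×10³) = 5.256×10⁻⁶ mm/N.
So P = 1.006 / 5.256×10⁻⁶ = 191.4 kN, compressive.

P ≈ 191 kN (compressive)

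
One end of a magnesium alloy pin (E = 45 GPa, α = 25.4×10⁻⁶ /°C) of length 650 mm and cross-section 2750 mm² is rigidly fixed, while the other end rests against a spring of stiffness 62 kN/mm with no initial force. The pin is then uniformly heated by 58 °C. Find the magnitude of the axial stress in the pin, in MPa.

The unrestrained thermal change is αΔT L = 25.4×10⁻⁶ × 58 × 650 = 0.9576 mm.
With a force P in the spring, the elastic change of the pin is PL/(AE) and that of the spring is P/k; compatibility requires their sum to equal δ_free.
So P = δ_free / [L/(AE) + 1/k] = 0.9576 / [ 650/(2750×45×10³) + 1/(62×10³) ].
P = 0.9576 / 2.138×10⁻⁵ = 44790 N.
σ = P/A = 44790/2750 = 16.29 MPa.

σ ≈ 16.3 MPa (compressive)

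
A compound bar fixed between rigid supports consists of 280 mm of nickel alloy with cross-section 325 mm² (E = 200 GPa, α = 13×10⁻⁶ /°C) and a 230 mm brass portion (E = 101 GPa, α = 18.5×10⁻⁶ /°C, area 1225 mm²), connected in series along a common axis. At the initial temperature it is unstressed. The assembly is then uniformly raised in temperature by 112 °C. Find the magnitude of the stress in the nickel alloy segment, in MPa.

σ ≈ 441 MPa (compressive)

If the supports were absent, the total length change would be Σ αᵢΔT Lᵢ = 13×10⁻⁶×112×280 + 18.5×10⁻⁶×112×230 = 0.8842 mm.
The walls prevent any net length change, so an axial force P (same in every segment) develops. Compatibility: P · Σ Lᵢ/(AᵢEᵢ) = δ_free.
The series flexibility is Σ Lᵢ/(AᵢEᵢ) = 280/(325×200×10³) + 230/(1225×101×10³) = 6.167×10⁻⁶ mm/N.
P = 0.8842 / 6.167×10⁻⁶ = 143400 N = 143.4 kN, compressive.
σ_{nickel alloy} = P / A = 143400 / 325 = 441.2 MPa.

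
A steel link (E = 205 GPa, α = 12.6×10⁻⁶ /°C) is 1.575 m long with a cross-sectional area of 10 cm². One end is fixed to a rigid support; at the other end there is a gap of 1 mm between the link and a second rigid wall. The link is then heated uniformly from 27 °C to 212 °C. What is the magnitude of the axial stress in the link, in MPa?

If the wall were absent the link would grow by αΔT L = 12.6×10⁻⁶ × 185 × 1575 = 3.671 mm.
The gap closes (δ_free > 1 mm) and the wall then resists a further 3.671 − 1 = 2.671 mm of expansion.
Compatibility: PL/(AE) = 2.671 mm, so σ = P/A = E × (2.671/1575) = 347.7 MPa.

σ ≈ 348 MPa (compressive)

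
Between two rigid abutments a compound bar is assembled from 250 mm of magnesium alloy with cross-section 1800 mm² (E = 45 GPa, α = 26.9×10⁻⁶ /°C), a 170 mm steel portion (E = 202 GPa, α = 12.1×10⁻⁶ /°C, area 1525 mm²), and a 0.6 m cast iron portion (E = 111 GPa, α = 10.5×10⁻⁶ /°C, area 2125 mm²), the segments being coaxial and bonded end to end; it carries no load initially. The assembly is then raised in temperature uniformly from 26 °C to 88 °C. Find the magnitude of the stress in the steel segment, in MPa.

σ ≈ 99.2 MPa (compressive)

If the supports were absent, the total length change would be Σ αᵢΔT Lᵢ = 26.9×10⁻⁶×62×250 + 12.1×10⁻⁶×62×170 + 10.5×10⁻⁶×62×600 = 0.9351 mm.
The walls prevent any net length change, so an axial force P (same in every segment) develops. Compatibility: P · Σ Lᵢ/(AᵢEᵢ) = δ_free.
Σ Lᵢ/(AᵢEᵢ) = 250/(1800×45×10³) + 170/(1525×202×10³) + 600/(2125×111×10³) = 6.182×10⁻⁶ mm/N.
So P = 0.9351 / 6.182×10⁻⁶ = 151.3 kN, compressive.
σ_{steel} = P / A = 151300 / 1525 = 99.19 MPa.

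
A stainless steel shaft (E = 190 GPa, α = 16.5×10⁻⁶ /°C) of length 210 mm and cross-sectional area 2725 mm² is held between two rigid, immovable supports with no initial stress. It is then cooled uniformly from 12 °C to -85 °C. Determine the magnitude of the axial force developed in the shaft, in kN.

P ≈ 829 kN (tensile)

With zero net strain, σ = E·αΔT = 190 GPa × 16.5×10⁻⁶ × 97 = 304.1 MPa.
P = AEαΔT = 2725 × 190×10³ × 16.5×10⁻⁶ × 97 = 828.7 kN (tensile).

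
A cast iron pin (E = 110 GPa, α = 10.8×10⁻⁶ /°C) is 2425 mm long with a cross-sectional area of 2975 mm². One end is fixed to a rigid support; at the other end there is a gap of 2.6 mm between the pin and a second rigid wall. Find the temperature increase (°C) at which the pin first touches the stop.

ΔT ≈ 99.3 °C

The gap closes when αΔT L = 2.6 mm, since the pin is still unstressed at that instant.
So ΔT = g/(αL) = 2.6/(10.8×10⁻⁶ × 2425) = 99.27 °C.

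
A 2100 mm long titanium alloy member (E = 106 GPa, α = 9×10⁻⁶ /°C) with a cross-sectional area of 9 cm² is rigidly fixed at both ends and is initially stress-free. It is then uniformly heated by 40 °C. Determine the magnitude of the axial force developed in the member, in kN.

The ends cannot move, so σ = EαΔT = 106×10³ × 9×10⁻⁶ × 40 = 38.16 MPa.
Axial force P = σA = 38.16 × 900 = 34340 N = 34.34 kN, compressive.

P ≈ 34.3 kN (compressive)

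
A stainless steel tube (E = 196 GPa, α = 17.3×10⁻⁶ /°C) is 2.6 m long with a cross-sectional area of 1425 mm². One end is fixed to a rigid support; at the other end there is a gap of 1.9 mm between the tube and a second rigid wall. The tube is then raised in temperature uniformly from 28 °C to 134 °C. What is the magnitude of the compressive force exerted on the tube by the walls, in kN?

P ≈ 308 kN

Free thermal elongation = αΔT L = 17.3×10⁻⁶ × 106 × 2600 = 4.768 mm.
After closing the 1.9 mm clearance, 4.768 − 1.9 = 2.868 mm of expansion remains to be suppressed by the wall.
So σ = E(δ_free − g)/L = 196×10³ × 2.868/2600 = 216.2 MPa.
P = σA = 216.2 × 1425 = 308.1 kN.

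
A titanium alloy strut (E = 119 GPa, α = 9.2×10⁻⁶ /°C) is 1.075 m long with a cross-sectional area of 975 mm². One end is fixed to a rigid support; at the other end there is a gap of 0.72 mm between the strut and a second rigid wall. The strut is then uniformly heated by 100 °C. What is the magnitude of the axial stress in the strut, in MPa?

σ ≈ 29.8 MPa (compressive)

Free thermal elongation = αΔT L = 9.2×10⁻⁶ × 100 × 1075 = 0.989 mm.
This exceeds the 0.72 mm gap, so the wall pushes back. The portion of expansion that must be recovered elastically is δ_free − gap = 0.989 − 0.72 = 0.269 mm.
That suppressed elongation corresponds to σ = E·Δ/L = 119×10³ × 0.269/1075 = 29.78 MPa.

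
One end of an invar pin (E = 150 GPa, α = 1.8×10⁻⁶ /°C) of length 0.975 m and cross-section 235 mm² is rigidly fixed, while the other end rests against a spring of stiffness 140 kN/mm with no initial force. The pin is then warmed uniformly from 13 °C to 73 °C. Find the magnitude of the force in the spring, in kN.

P ≈ 3.03 kN

The unrestrained thermal change is αΔT L = 1.8×10⁻⁶ × 60 × 975 = 0.1053 mm.
With a force P in the spring, the elastic change of the pin is PL/(AE) and that of the spring is P/k; compatibility requires their sum to equal δ_free.
So P = δ_free / [L/(AE) + 1/k] = 0.1053 / [ 975/(235×150×10³) + 1/(140×10³) ].
P = 0.1053 / 3.48×10⁻⁵ = 3026 N.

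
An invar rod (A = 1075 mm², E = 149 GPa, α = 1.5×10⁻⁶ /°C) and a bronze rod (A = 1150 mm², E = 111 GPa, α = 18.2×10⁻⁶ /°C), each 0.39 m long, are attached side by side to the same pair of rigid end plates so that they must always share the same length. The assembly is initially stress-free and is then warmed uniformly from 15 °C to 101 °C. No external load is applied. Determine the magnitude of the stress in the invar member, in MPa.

Both members must finish at the same length. With the larger α, the bronze tends to over-expand; the plates restrain it, putting the bronze in compression and the invar in tension. With no external load the two internal forces are equal and opposite, magnitude P.
Compatibility of the two members (thermal + elastic change equal): (α₁ − α₂)ΔT = P·[1/(A₁E₁) + 1/(A₂E₂)].
|α₁ − α₂|·ΔT = 16.7×10⁻⁶ × 86 = 0.001436.
1/(A₁E₁) + 1/(A₂E₂) = 1/(1075×149×10³) + 1/(1150×111×10³) = 1.408×10⁻⁸ N⁻¹.
So P = 0.001436 / 1.408×10⁻⁸ = 102 kN.
σ_{invar} = P/A₁ = 102000/1075 = 94.91 MPa, tensile.

σ ≈ 94.9 MPa (tensile)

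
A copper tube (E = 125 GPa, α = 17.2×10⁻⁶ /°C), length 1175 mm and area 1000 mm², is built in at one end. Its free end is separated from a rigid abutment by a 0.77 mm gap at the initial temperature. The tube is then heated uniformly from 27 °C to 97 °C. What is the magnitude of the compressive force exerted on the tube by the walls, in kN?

P ≈ 68.6 kN

Unrestrained expansion: δ_free = αΔT L = 17.2×10⁻⁶ × 70 × 1175 = 1.415 mm.
The gap closes (δ_free > 0.77 mm) and the wall then resists a further 1.415 − 0.77 = 0.6447 mm of expansion.
So σ = E(δ_free − g)/L = 125×10³ × 0.6447/1175 = 68.59 MPa.
Force on the wall = σA = 68.59 × 1000 mm² = 68.59 kN.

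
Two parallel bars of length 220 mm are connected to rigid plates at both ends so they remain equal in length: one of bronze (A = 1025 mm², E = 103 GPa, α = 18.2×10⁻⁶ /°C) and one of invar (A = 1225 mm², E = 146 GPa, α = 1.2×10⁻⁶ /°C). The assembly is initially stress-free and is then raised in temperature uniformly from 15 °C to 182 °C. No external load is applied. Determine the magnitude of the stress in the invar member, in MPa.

σ ≈ 154 MPa (tensile)

Both members must finish at the same length. With the larger α, the bronze tends to over-expand; the plates restrain it, putting the bronze in compression and the invar in tension. With no external load the two internal forces are equal and opposite, magnitude P.
Equating the net (thermal + elastic) strains gives |α₁ − α₂|·ΔT = P·[1/(A₁E₁) + 1/(A₂E₂)].
|α₁ − α₂|·ΔT = 17×10⁻⁶ × 167 = 0.002839.
1/(A₁E₁) + 1/(A₂E₂) = 1/(1025×103×10³) + 1/(1225×146×10³) = 1.506×10⁻⁸ N⁻¹.
P = 0.002839 / 1.506×10⁻⁸ = 188500 N = 188.5 kN.
σ_{invar} = P/A₂ = 188500/1225 = 153.9 MPa, tensile.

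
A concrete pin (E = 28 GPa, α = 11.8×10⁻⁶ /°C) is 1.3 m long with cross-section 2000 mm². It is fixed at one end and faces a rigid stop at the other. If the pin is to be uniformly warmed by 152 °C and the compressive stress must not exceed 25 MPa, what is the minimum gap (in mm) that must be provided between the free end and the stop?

g ≈ 1.17 mm

With no wall the pin would lengthen by αΔT L = 11.8×10⁻⁶ × 152 × 1300 = 2.332 mm.
A stress of 25 MPa corresponds to the wall pushing the pin back by σL/E = 25×1300/(28×10³) = 1.161 mm.
The gap must absorb the remainder: g_min = 2.332 − 1.161 = 1.171 mm.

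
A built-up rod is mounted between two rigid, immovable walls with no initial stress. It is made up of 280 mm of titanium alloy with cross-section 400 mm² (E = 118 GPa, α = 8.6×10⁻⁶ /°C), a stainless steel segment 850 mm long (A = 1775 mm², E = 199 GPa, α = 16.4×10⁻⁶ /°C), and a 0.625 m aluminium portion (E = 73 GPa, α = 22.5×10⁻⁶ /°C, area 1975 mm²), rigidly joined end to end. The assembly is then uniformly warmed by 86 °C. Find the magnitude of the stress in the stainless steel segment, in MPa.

σ ≈ 116 MPa (compressive)

If the supports were absent, the total length change would be Σ αᵢΔT Lᵢ = 8.6×10⁻⁶×86×280 + 16.4×10⁻⁶×86×850 + 22.5×10⁻⁶×86×625 = 2.615 mm.
The rigid supports impose zero overall length change; the single axial force P common to all segments must satisfy P Σ Lᵢ/(AᵢEᵢ) = δ_free.
The series flexibility is Σ Lᵢ/(AᵢEᵢ) = 280/(400×118×10³) + 850/(1775×199×10³) + 625/(1975×73×10³) = 1.267×10⁻⁵ mm/N.
Hence P = δ_free / Σ(L/AE) = 2.615/1.267×10⁻⁵ = 206.4 kN (compressive).
σ_{stainless steel} = P / A = 206400 / 1775 = 116.3 MPa.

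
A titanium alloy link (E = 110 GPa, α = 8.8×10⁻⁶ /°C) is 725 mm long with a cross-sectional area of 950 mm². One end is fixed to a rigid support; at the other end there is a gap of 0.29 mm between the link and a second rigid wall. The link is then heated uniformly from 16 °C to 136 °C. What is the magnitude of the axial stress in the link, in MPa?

Free thermal elongation = αΔT L = 8.8×10⁻⁶ × 120 × 725 = 0.7656 mm.
This exceeds the 0.29 mm gap, so the wall pushes back. The portion of expansion that must be recovered elastically is δ_free − gap = 0.7656 − 0.29 = 0.4756 mm.
That suppressed elongation corresponds to σ = E·Δ/L = 110×10³ × 0.4756/725 = 72.16 MPa.

σ ≈ 72.2 MPa (compressive)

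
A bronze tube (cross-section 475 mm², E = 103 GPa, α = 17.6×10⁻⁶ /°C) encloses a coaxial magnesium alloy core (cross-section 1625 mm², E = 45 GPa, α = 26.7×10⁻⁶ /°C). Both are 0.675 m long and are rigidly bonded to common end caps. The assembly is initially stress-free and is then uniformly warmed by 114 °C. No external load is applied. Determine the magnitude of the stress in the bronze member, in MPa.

Equilibrium of a rigid end plate with no external load gives equal and opposite internal forces ±P in the two members. Since α_{magnesium alloy} > α_{bronze}, heating drives the magnesium alloy into compression and the bronze into tension.
Compatibility of the two members (thermal + elastic change equal): (α₁ − α₂)ΔT = P·[1/(A₁E₁) + 1/(A₂E₂)].
|α₁ − α₂|·ΔT = 9.1×10⁻⁶ × 114 = 0.001037.
1/(A₁E₁) + 1/(A₂E₂) = 1/(475×103×10³) + 1/(1625×45×10³) = 3.411×10⁻⁸ N⁻¹.
P = 0.001037 / 3.411×10⁻⁸ = 30410 N = 30.41 kN.
σ_{bronze} = P/A₁ = 30410/475 = 64.02 MPa, tensile.

σ ≈ 64 MPa (tensile)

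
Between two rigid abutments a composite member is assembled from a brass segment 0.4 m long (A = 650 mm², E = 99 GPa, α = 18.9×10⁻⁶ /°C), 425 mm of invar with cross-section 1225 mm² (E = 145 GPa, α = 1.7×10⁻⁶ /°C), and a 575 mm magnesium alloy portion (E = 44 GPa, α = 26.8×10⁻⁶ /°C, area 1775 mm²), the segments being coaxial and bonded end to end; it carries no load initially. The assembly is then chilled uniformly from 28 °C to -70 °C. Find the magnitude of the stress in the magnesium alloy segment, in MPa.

σ ≈ 81.9 MPa (tensile)

If the supports were absent, the total length change would be Σ αᵢΔT Lᵢ = 18.9×10⁻⁶×98×400 + 1.7×10⁻⁶×98×425 + 26.8×10⁻⁶×98×575 = 2.322 mm.
Since the ends are fixed, an axial force P builds up, equal in every segment, with P · Σ Lᵢ/(AᵢEᵢ) = δ_free.
Σ Lᵢ/(AᵢEᵢ) = 400/(650×99×10³) + 425/(1225×145×10³) + 575/(1775×44×10³) = 1.597×10⁻⁵ mm/N.
So P = 2.322 / 1.597×10⁻⁵ = 145.4 kN, tensile.
σ_{magnesium alloy} = P / A = 145400 / 1775 = 81.9 MPa.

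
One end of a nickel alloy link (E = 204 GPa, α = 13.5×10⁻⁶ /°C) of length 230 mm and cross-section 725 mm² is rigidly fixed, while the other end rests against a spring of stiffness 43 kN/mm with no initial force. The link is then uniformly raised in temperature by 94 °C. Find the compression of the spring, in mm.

δ ≈ 0.274 mm

If the spring were absent the link would lengthen by αΔT L = 13.5×10⁻⁶ × 94 × 230 = 0.2919 mm.
Let P be the compressive force at the spring. The link shortens elastically by PL/(AE) and the spring compresses by P/k; together these equal δ_free.
P [ L/(AE) + 1/k ] = δ_free → P [ 230/(725×204×10³) + 1/(43×10³) ] = 0.2919.
P = 0.2919 / 2.481×10⁻⁵ = 11760 N.
Spring compression = P/k = 11760/(43×10³) = 0.2736 mm.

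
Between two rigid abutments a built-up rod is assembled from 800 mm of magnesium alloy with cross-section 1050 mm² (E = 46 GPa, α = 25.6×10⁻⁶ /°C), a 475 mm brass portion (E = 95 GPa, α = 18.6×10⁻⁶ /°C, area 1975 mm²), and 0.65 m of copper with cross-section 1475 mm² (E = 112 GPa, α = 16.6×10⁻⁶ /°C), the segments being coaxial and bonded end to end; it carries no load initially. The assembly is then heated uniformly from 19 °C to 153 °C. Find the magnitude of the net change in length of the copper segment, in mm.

|ΔL| ≈ 0.528 mm

Free thermal expansion of the whole bar: Σ αᵢΔT Lᵢ = 25.6×10⁻⁶×134×800 + 18.6×10⁻⁶×134×475 + 16.6×10⁻⁶×134×650 = 5.374 mm.
The walls prevent any net length change, so an axial force P (same in every segment) develops. Compatibility: P · Σ Lᵢ/(AᵢEᵢ) = δ_free.
Σ Lᵢ/(AᵢEᵢ) = 800/(1050×46×10³) + 475/(1975×95×10³) + 650/(1475×112×10³) = 2.303×10⁻⁵ mm/N.
So P = 5.374 / 2.303×10⁻⁵ = 233.4 kN, compressive.
For the copper segment, free thermal change = 16.6×10⁻⁶×134×650 = 1.446 mm and elastic change from P = 233400×650/(1475×112×10³) = 0.9182 mm; these oppose, so the net change is 0.528 mm (segment lengthens).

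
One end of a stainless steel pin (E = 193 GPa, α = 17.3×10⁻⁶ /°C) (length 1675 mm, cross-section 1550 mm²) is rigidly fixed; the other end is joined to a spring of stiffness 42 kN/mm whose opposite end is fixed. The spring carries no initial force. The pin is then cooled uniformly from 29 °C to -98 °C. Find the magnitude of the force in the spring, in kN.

Free thermal contraction: δ_free = αΔT L = 17.3×10⁻⁶ × 127 × 1675 = 3.68 mm.
Let P be the tensile force in the spring. The pin extends elastically by PL/(AE) and the spring stretches by P/k; together these equal δ_free.
P [ L/(AE) + 1/k ] = δ_free → P [ 1675/(1550×193×10³) + 1/(42×10³) ] = 3.68.
P = 3.68 / 2.941×10⁻⁵ = 125100 N.

P ≈ 125 kN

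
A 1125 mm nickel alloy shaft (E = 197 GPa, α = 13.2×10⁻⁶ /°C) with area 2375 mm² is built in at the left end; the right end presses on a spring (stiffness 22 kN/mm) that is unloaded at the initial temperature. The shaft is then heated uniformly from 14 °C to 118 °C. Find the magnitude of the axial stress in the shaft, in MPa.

If the spring were absent the shaft would lengthen by αΔT L = 13.2×10⁻⁶ × 104 × 1125 = 1.544 mm.
With a force P in the spring, the elastic change of the shaft is PL/(AE) and that of the spring is P/k; compatibility requires their sum to equal δ_free.
P [ L/(AE) + 1/k ] = δ_free → P [ 1125/(2375×197×10³) + 1/(22×10³) ] = 1.544.
P = 1.544 / 4.786×10⁻⁵ = 32270 N.
σ = P/A = 32270/2375 = 13.59 MPa.

σ ≈ 13.6 MPa (compressive)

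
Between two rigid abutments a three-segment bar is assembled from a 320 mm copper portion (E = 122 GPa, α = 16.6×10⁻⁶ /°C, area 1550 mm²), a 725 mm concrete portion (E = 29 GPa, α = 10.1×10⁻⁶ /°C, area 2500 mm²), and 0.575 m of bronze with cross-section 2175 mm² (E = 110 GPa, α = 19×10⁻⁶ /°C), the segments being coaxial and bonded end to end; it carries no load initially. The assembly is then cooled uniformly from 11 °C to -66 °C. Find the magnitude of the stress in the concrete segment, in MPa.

σ ≈ 51.5 MPa (tensile)

With the walls removed the bar would change length by δ_free = Σ αᵢΔT Lᵢ = 16.6×10⁻⁶×77×320 + 10.1×10⁻⁶×77×725 + 19×10⁻⁶×77×575 = 1.814 mm.
Since the ends are fixed, an axial force P builds up, equal in every segment, with P · Σ Lᵢ/(AᵢEᵢ) = δ_free.
Σ Lᵢ/(AᵢEᵢ) = 320/(1550×122×10³) + 725/(2500×29×10³) + 575/(2175×110×10³) = 1.41×10⁻⁵ mm/N.
So P = 1.814 / 1.41×10⁻⁵ = 128.7 kN, tensile.
σ_{concrete} = P / A = 128700 / 2500 = 51.48 MPa.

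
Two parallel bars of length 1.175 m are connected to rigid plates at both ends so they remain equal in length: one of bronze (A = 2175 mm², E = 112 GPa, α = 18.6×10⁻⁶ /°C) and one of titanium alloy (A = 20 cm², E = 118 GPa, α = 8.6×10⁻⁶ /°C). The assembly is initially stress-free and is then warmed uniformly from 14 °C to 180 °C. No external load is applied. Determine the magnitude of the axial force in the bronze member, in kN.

Both members must finish at the same length. With the larger α, the bronze tends to over-expand; the plates restrain it, putting the bronze in compression and the titanium alloy in tension. With no external load the two internal forces are equal and opposite, magnitude P.
Setting the final lengths equal and cancelling L: (α₁ − α₂)ΔT = P/(A₁E₁) + P/(A₂E₂).
|α₁ − α₂|·ΔT = 10×10⁻⁶ × 166 = 0.00166.
1/(A₁E₁) + 1/(A₂E₂) = 1/(2175×112×10³) + 1/(2000×118×10³) = 8.342×10⁻⁹ N⁻¹.
P = 0.00166 / 8.342×10⁻⁹ = 199000 N = 199 kN.

P ≈ 199 kN (compressive in the bronze)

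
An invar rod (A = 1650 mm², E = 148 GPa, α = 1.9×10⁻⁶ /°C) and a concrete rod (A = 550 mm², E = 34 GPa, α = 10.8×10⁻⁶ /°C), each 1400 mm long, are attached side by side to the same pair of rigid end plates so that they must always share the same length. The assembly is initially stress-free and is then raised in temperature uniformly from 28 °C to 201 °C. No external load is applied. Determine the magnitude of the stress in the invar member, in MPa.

σ ≈ 16.2 MPa (tensile)

Equilibrium of a rigid end plate with no external load gives equal and opposite internal forces ±P in the two members. Since α_{concrete} > α_{invar}, heating drives the concrete into compression and the invar into tension.
Setting the final lengths equal and cancelling L: (α₁ − α₂)ΔT = P/(A₁E₁) + P/(A₂E₂).
|α₁ − α₂|·ΔT = 8.9×10⁻⁶ × 173 = 0.00154.
1/(A₁E₁) + 1/(A₂E₂) = 1/(1650×148×10³) + 1/(550×34×10³) = 5.757×10⁻⁸ N⁻¹.
So P = 0.00154 / 5.757×10⁻⁸ = 26.74 kN.
σ_{invar} = P/A₁ = 26740/1650 = 16.21 MPa, tensile.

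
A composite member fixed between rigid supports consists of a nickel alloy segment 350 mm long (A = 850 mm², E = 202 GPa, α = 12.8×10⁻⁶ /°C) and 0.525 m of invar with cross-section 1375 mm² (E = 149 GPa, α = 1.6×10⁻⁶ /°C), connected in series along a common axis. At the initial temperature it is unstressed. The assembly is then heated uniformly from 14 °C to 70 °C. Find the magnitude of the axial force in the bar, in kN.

P ≈ 64.8 kN (compressive)

Free thermal expansion of the whole bar: Σ αᵢΔT Lᵢ = 12.8×10⁻⁶×56×350 + 1.6×10⁻⁶×56×525 = 0.2979 mm.
The rigid supports impose zero overall length change; the single axial force P common to all segments must satisfy P Σ Lᵢ/(AᵢEᵢ) = δ_free.
Σ Lᵢ/(AᵢEᵢ) = 350/(850×202×10³) + 525/(1375×149×10³) = 4.601×10⁻⁶ mm/N.
So P = 0.2979 / 4.601×10⁻⁶ = 64.75 kN, compressive.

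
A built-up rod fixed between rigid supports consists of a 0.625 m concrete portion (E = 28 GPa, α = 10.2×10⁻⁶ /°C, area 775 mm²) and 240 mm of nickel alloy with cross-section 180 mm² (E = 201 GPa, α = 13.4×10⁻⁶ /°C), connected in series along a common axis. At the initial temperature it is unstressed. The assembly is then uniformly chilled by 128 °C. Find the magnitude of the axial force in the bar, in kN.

P ≈ 34.6 kN (tensile)

If the supports were absent, the total length change would be Σ αᵢΔT Lᵢ = 10.2×10⁻⁶×128×625 + 13.4×10⁻⁶×128×240 = 1.228 mm.
The rigid supports impose zero overall length change; the single axial force P common to all segments must satisfy P Σ Lᵢ/(AᵢEᵢ) = δ_free.
Σ Lᵢ/(AᵢEᵢ) = 625/(775×28×10³) + 240/(180×201×10³) = 3.544×10⁻⁵ mm/N.
Hence P = δ_free / Σ(L/AE) = 1.228/3.544×10⁻⁵ = 34.64 kN (tensile).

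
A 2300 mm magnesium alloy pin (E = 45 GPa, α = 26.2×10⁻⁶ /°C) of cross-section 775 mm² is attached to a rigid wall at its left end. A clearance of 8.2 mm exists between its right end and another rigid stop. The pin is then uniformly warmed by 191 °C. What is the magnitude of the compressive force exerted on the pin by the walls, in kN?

Free thermal elongation = αΔT L = 26.2×10⁻⁶ × 191 × 2300 = 11.51 mm.
After closing the 8.2 mm clearance, 11.51 − 8.2 = 3.31 mm of expansion remains to be suppressed by the wall.
So σ = E(δ_free − g)/L = 45×10³ × 3.31/2300 = 64.75 MPa.
Force on the wall = σA = 64.75 × 775 mm² = 50.18 kN.

P ≈ 50.2 kN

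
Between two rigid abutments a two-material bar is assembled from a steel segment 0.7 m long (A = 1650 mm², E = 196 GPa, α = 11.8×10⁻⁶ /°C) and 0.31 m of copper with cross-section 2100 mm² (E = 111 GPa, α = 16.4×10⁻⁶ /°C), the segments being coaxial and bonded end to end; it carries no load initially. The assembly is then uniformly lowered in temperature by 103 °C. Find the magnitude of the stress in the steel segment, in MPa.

σ ≈ 238 MPa (tensile)

With the walls removed the bar would change length by δ_free = Σ αᵢΔT Lᵢ = 11.8×10⁻⁶×103×700 + 16.4×10⁻⁶×103×310 = 1.374 mm.
The walls prevent any net length change, so an axial force P (same in every segment) develops. Compatibility: P · Σ Lᵢ/(AᵢEᵢ) = δ_free.
Σ Lᵢ/(AᵢEᵢ) = 700/(1650×196×10³) + 310/(2100×111×10³) = 3.494×10⁻⁶ mm/N.
So P = 1.374 / 3.494×10⁻⁶ = 393.3 kN, tensile.
σ_{steel} = P / A = 393300 / 1650 = 238.4 MPa.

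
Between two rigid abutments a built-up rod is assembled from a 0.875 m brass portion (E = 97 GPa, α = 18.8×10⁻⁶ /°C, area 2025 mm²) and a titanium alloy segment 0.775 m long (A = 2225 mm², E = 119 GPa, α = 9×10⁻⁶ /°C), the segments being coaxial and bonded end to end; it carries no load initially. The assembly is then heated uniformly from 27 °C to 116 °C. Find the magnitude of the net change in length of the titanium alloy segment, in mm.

|ΔL| ≈ 0.206 mm

Free thermal expansion of the whole bar: Σ αᵢΔT Lᵢ = 18.8×10⁻⁶×89×875 + 9×10⁻⁶×89×775 = 2.085 mm.
The rigid supports impose zero overall length change; the single axial force P common to all segments must satisfy P Σ Lᵢ/(AᵢEᵢ) = δ_free.
Σ Lᵢ/(AᵢEᵢ) = 875/(2025×97×10³) + 775/(2225×119×10³) = 7.382×10⁻⁶ mm/N.
So P = 2.085 / 7.382×10⁻⁶ = 282.4 kN, compressive.
For the titanium alloy segment, free thermal change = 9×10⁻⁶×89×775 = 0.6208 mm and elastic change from P = 282400×775/(2225×119×10³) = 0.8267 mm; these oppose, so the net change is 0.206 mm (segment shortens).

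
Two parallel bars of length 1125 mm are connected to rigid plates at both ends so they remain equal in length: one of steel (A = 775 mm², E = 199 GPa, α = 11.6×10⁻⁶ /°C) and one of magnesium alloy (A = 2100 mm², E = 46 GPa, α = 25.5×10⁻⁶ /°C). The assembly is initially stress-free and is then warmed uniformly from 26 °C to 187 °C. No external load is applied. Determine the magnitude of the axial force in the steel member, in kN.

P ≈ 133 kN (tensile in the steel)

Equilibrium of a rigid end plate with no external load gives equal and opposite internal forces ±P in the two members. Since α_{magnesium alloy} > α_{steel}, heating drives the magnesium alloy into compression and the steel into tension.
Equating the net (thermal + elastic) strains gives |α₁ − α₂|·ΔT = P·[1/(A₁E₁) + 1/(A₂E₂)].
|α₁ − α₂|·ΔT = 13.9×10⁻⁶ × 161 = 0.002238.
1/(A₁E₁) + 1/(A₂E₂) = 1/(775×199×10³) + 1/(2100×46×10³) = 1.684×10⁻⁸ N⁻¹.
P = 0.002238 / 1.684×10⁻⁸ = 132900 N = 132.9 kN.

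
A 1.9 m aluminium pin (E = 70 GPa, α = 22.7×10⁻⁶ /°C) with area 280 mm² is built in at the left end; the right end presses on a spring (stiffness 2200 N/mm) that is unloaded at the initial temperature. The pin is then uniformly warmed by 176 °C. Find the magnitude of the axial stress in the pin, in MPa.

The unrestrained thermal change is αΔT L = 22.7×10⁻⁶ × 176 × 1900 = 7.591 mm.
Let P be the compressive force at the spring. The pin shortens elastically by PL/(AE) and the spring compresses by P/k; together these equal δ_free.
So P = δ_free / [L/(AE) + 1/k] = 7.591 / [ 1900/(280×70×10³) + 1/(2200) ].
P = 7.591 / 0.0005515 = 13760 N.
σ = P/A = 13760/280 = 49.16 MPa.

σ ≈ 49.2 MPa (compressive)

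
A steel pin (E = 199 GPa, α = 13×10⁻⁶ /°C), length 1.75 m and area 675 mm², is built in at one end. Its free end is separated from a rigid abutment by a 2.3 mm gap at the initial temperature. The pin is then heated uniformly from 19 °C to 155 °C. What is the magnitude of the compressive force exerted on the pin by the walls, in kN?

Free thermal elongation = αΔT L = 13×10⁻⁶ × 136 × 1750 = 3.094 mm.
After closing the 2.3 mm clearance, 3.094 − 2.3 = 0.794 mm of expansion remains to be suppressed by the wall.
Compatibility: PL/(AE) = 0.794 mm, so σ = P/A = E × (0.794/1750) = 90.29 MPa.
P = σA = 90.29 × 675 = 60.95 kN.

P ≈ 60.9 kN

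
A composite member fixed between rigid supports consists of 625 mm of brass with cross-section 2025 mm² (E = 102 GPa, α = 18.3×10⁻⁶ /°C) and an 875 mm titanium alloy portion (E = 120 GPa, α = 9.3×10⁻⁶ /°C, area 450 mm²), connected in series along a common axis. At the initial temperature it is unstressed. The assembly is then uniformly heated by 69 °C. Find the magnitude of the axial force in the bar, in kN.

If the supports were absent, the total length change would be Σ αᵢΔT Lᵢ = 18.3×10⁻⁶×69×625 + 9.3×10⁻⁶×69×875 = 1.351 mm.
Since the ends are fixed, an axial force P builds up, equal in every segment, with P · Σ Lᵢ/(AᵢEᵢ) = δ_free.
Σ Lᵢ/(AᵢEᵢ) = 625/(2025×102×10³) + 875/(450×120×10³) = 1.923×10⁻⁵ mm/N.
P = 1.351 / 1.923×10⁻⁵ = 70240 N = 70.24 kN, compressive.

P ≈ 70.2 kN (compressive)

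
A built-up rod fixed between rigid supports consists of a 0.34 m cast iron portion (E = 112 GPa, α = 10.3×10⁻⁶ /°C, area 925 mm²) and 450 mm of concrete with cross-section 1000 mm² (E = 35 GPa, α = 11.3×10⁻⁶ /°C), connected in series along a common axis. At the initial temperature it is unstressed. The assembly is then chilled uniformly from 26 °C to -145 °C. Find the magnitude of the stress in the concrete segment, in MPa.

σ ≈ 91 MPa (tensile)

Free thermal contraction of the whole bar: Σ αᵢΔT Lᵢ = 10.3×10⁻⁶×171×340 + 11.3×10⁻⁶×171×450 = 1.468 mm.
Since the ends are fixed, an axial force P builds up, equal in every segment, with P · Σ Lᵢ/(AᵢEᵢ) = δ_free.
The series flexibility is Σ Lᵢ/(AᵢEᵢ) = 340/(925×112×10³) + 450/(1000×35×10³) = 1.614×10⁻⁵ mm/N.
So P = 1.468 / 1.614×10⁻⁵ = 90.98 kN, tensile.
σ_{concrete} = P / A = 90980 / 1000 = 90.98 MPa.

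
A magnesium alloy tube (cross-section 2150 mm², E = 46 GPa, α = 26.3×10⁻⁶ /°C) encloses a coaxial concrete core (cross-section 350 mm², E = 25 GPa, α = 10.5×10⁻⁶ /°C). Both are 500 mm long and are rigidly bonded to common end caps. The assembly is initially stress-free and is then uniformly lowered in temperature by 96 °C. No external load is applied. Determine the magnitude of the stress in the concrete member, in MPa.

Both members must finish at the same length. With the larger α, the magnesium alloy tends to over-contract; the plates restrain it, putting the magnesium alloy in tension and the concrete in compression. With no external load the two internal forces are equal and opposite, magnitude P.
Equating the net (thermal + elastic) strains gives |α₁ − α₂|·ΔT = P·[1/(A₁E₁) + 1/(A₂E₂)].
|α₁ − α₂|·ΔT = 15.8×10⁻⁶ × 96 = 0.001517.
1/(A₁E₁) + 1/(A₂E₂) = 1/(2150×46×10³) + 1/(350×25×10³) = 1.244×10⁻⁷ N⁻¹.
So P = 0.001517 / 1.244×10⁻⁷ = 12.19 kN.
σ_{concrete} = P/A₂ = 12190/350 = 34.84 MPa, compressive.

σ ≈ 34.8 MPa (compressive)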